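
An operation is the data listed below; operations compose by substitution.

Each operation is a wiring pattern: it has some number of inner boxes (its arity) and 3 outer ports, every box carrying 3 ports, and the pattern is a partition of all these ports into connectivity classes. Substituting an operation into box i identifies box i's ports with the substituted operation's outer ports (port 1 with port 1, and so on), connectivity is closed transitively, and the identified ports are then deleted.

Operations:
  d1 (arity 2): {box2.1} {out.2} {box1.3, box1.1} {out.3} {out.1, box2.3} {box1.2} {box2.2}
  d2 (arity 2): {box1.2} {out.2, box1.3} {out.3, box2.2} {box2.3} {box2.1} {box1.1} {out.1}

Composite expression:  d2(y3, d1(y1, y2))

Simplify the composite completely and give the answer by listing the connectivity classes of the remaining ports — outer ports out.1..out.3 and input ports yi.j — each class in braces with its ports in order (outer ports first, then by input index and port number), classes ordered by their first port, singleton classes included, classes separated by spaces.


{out.1} {out.2, y3.3} {out.3} {y1.1, y1.3} {y1.2} {y2.1} {y2.2} {y2.3} {y3.1} {y3.2}


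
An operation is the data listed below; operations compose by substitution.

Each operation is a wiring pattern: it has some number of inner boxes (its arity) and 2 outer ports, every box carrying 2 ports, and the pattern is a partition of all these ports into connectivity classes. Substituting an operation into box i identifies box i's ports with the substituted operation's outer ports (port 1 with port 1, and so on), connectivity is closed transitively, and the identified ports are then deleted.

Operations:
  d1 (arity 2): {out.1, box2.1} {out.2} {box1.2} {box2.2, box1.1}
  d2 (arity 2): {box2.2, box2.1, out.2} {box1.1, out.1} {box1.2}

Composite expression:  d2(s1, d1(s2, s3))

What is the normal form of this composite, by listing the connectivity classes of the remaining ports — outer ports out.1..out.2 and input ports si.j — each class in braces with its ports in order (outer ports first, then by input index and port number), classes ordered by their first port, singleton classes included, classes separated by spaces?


{out.1, s1.1} {out.2, s3.1} {s1.2} {s2.1, s3.2} {s2.2}

Substituting into d2 glues patterns; closure does the rest.
the subtree at d1 composes to {out.1, s3.1} {out.2} {s2.1, s3.2} {s2.2} on (s2, s3); out.j = own outer ports
the subtree at d2 composes to {out.1, s1.1} {out.2, s3.1} {s1.2} {s2.1, s3.2} {s2.2} on (s1, s2, s3); out.j = own outer ports


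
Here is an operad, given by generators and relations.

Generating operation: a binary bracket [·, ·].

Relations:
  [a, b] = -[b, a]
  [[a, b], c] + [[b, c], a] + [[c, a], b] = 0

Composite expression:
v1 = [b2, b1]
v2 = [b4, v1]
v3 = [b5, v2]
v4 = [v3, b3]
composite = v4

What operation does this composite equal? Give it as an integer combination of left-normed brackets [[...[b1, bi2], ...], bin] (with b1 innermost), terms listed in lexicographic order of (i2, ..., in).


-[[[[b1, b2], b4], b5], b3]


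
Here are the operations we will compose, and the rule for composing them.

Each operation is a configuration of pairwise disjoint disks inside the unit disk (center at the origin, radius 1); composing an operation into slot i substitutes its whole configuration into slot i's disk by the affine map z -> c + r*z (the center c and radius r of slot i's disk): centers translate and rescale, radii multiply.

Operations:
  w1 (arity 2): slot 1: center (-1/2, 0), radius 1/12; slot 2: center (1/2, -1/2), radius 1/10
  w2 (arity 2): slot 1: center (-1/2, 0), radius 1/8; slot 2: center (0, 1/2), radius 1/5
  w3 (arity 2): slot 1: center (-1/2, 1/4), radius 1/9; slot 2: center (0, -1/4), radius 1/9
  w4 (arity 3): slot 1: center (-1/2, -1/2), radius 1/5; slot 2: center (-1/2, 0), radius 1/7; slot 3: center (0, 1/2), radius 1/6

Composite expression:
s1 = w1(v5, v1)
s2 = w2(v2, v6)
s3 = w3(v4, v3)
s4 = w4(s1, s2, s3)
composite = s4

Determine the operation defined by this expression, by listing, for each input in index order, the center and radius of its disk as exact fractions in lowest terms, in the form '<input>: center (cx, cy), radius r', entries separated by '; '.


v1: center (-2/5, -3/5), radius 1/50; v2: center (-4/7, 0), radius 1/56; v3: center (0, 11/24), radius 1/54; v4: center (-1/12, 13/24), radius 1/54; v5: center (-3/5, -1/2), radius 1/60; v6: center (-1/2, 1/14), radius 1/35

Nesting under w4 composes maps z -> c + r*z down each v-path.
for v5, the 2-step affine chain lands on center (-3/5, -1/2), radius 1/60
for v1, the 2-step affine chain lands on center (-2/5, -3/5), radius 1/50
for v2, the 2-step affine chain lands on center (-4/7, 0), radius 1/56
for v6, the 2-step affine chain lands on center (-1/2, 1/14), radius 1/35
for v4, the 2-step affine chain lands on center (-1/12, 13/24), radius 1/54
for v3, the 2-step affine chain lands on center (0, 11/24), radius 1/54


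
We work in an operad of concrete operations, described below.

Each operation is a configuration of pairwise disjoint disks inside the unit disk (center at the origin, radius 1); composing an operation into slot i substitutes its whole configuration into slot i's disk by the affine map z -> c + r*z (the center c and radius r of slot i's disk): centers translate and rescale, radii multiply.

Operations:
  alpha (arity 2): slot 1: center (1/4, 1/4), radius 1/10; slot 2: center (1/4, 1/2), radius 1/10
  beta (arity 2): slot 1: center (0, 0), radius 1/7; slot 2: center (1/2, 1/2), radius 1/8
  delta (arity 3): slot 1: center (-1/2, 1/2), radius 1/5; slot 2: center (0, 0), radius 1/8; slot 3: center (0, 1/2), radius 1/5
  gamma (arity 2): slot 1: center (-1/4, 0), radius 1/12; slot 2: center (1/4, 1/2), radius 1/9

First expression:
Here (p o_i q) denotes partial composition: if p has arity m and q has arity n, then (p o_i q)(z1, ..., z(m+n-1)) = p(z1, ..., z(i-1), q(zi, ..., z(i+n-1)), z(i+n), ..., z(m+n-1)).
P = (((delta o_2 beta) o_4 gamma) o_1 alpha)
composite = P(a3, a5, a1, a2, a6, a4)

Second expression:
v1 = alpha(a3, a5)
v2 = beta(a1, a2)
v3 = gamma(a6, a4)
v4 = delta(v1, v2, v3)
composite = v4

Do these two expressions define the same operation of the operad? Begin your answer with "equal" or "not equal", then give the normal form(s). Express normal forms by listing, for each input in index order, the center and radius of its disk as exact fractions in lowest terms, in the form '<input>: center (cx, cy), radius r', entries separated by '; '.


In normal form, the first expression is a1: center (0, 0), radius 1/56; a2: center (1/16, 1/16), radius 1/64; a3: center (-9/20, 11/20), radius 1/50; a4: center (1/20, 3/5), radius 1/45; a5: center (-9/20, 3/5), radius 1/50; a6: center (-1/20, 1/2), radius 1/60
In normal form, the second expression is a1: center (0, 0), radius 1/56; a2: center (1/16, 1/16), radius 1/64; a3: center (-9/20, 11/20), radius 1/50; a4: center (1/20, 3/5), radius 1/45; a5: center (-9/20, 3/5), radius 1/50; a6: center (-1/20, 1/2), radius 1/60
The normal forms match — equal.

equal — both sides give a1: center (0, 0), radius 1/56; a2: center (1/16, 1/16), radius 1/64; a3: center (-9/20, 11/20), radius 1/50; a4: center (1/20, 3/5), radius 1/45; a5: center (-9/20, 3/5), radius 1/50; a6: center (-1/20, 1/2), radius 1/60


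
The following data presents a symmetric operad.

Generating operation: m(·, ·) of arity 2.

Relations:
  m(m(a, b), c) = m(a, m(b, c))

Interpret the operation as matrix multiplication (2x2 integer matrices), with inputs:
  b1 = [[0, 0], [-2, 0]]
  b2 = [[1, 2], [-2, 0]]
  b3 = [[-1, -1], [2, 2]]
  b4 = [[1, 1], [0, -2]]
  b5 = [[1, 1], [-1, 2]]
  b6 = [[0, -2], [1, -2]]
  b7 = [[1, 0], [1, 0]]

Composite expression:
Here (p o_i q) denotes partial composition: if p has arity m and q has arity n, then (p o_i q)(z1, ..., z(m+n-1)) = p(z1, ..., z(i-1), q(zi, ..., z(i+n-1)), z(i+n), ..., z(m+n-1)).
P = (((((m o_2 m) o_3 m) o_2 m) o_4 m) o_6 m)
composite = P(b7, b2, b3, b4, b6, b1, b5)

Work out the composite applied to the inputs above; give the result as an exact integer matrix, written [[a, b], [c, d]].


[[0, 0], [0, 0]]

m(b2, b3) = [[3, 3], [2, 2]]
m(b4, b6) = [[1, -4], [-2, 4]]
m(b1, b5) = [[0, 0], [-2, -2]]
m(m(b4, b6), m(b1, b5)) = [[8, 8], [-8, -8]]
m(m(b2, b3), m(m(b4, b6), m(b1, b5))) = [[0, 0], [0, 0]]
m(b7, m(m(b2, b3), m(m(b4, b6), m(b1, b5)))) = [[0, 0], [0, 0]]


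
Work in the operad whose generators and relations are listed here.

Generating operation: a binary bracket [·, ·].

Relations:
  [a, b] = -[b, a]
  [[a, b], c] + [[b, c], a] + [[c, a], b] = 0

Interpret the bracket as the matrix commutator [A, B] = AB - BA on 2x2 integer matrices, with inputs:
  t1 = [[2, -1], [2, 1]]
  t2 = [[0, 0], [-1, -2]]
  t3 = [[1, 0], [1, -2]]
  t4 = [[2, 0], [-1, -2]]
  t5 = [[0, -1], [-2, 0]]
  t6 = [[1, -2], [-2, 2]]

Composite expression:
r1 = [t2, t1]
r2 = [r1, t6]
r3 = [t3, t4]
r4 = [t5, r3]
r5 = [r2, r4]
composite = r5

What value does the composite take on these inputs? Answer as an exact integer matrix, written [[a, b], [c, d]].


[t2, t1] = [[-1, -2], [-5, 1]]
[[t2, t1], t6] = [[-6, 2], [1, 6]]
[t3, t4] = [[0, 0], [7, 0]]
[t5, [t3, t4]] = [[-7, 0], [0, 7]]
[[[t2, t1], t6], [t5, [t3, t4]]] = [[0, 28], [-14, 0]]

[[0, 28], [-14, 0]]


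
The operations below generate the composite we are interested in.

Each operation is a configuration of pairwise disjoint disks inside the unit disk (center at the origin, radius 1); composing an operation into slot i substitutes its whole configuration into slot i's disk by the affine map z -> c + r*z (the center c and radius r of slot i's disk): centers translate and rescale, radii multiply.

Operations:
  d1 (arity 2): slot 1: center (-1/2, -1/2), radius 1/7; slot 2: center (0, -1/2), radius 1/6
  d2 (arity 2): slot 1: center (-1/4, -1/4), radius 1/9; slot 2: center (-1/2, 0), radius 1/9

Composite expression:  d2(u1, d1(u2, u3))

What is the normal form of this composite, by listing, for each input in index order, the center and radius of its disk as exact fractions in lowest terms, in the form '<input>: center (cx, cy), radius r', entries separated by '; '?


Below d2, radii multiply path by path; the u-disk centers shift.
u1 passes through 1 substitution, ending at center (-1/4, -1/4), radius 1/9
u2 passes through 2 substitutions, ending at center (-5/9, -1/18), radius 1/63
u3 passes through 2 substitutions, ending at center (-1/2, -1/18), radius 1/54

u1: center (-1/4, -1/4), radius 1/9; u2: center (-5/9, -1/18), radius 1/63; u3: center (-1/2, -1/18), radius 1/54


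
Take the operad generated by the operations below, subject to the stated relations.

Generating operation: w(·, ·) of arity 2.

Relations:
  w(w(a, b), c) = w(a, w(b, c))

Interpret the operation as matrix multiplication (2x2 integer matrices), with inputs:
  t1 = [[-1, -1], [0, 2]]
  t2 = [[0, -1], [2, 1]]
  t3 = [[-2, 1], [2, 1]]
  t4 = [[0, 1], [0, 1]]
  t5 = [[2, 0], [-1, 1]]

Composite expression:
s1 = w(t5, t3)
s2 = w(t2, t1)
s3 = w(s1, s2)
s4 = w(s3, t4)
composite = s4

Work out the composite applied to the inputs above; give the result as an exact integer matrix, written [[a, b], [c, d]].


[[0, 4], [0, -8]]


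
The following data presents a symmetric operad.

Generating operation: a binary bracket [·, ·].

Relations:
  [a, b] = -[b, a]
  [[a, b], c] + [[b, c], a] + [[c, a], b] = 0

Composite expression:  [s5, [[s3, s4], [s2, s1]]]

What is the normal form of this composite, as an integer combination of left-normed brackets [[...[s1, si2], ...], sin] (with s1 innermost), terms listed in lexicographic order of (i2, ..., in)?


-[[[[s1, s2], s3], s4], s5] + [[[[s1, s2], s4], s3], s5]


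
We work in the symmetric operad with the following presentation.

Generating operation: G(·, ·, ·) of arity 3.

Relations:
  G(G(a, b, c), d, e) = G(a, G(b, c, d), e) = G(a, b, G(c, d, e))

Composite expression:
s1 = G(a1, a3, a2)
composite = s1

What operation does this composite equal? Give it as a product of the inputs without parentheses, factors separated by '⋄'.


a1 ⋄ a3 ⋄ a2

The G-tree's shape is irrelevant; the a-reading-order decides.
G(a1, a3, a2) linearizes to a1 ⋄ a3 ⋄ a2


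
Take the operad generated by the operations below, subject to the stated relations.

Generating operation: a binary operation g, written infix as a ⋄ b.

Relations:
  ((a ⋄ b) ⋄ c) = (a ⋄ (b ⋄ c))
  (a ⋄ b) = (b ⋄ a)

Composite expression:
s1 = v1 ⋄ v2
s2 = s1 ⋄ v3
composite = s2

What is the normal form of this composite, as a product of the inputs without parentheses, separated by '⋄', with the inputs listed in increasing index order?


Key point: g commutes, so take the v-inputs in any fixed order.
(v1 ⋄ v2) unparenthesizes to v1 ⋄ v2
((v1 ⋄ v2) ⋄ v3) unparenthesizes to v1 ⋄ v2 ⋄ v3
commutativity sorts the factors: v1 ⋄ v2 ⋄ v3

v1 ⋄ v2 ⋄ v3


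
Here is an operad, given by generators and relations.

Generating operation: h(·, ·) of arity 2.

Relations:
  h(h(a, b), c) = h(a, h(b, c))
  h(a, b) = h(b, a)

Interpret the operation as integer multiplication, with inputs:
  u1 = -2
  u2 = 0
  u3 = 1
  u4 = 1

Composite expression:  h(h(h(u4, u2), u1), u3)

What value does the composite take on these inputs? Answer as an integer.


h(u4, u2) = 0
h(h(u4, u2), u1) = 0
h(h(h(u4, u2), u1), u3) = 0

0


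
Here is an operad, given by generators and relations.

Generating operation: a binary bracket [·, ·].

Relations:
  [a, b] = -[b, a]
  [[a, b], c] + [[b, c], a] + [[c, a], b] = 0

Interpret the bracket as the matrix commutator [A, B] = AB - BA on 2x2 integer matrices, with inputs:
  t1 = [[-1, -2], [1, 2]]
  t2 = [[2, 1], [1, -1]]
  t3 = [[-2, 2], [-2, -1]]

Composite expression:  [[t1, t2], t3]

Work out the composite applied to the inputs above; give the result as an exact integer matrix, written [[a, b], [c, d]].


[[-18, -9], [-18, 18]]

[t1, t2] = [[-3, 3], [6, 3]]
[[t1, t2], t3] = [[-18, -9], [-18, 18]]


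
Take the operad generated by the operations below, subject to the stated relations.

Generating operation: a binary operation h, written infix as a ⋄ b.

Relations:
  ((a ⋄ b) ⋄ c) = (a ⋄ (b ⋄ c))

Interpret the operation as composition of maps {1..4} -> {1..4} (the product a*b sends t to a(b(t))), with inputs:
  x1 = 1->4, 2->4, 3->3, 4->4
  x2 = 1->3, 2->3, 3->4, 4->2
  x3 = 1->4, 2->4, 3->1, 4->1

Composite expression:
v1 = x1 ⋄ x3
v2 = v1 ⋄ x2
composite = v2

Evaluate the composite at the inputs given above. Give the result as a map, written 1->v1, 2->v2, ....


1->4, 2->4, 3->4, 4->4

(x1 ⋄ x3) = 1->4, 2->4, 3->4, 4->4
((x1 ⋄ x3) ⋄ x2) = 1->4, 2->4, 3->4, 4->4


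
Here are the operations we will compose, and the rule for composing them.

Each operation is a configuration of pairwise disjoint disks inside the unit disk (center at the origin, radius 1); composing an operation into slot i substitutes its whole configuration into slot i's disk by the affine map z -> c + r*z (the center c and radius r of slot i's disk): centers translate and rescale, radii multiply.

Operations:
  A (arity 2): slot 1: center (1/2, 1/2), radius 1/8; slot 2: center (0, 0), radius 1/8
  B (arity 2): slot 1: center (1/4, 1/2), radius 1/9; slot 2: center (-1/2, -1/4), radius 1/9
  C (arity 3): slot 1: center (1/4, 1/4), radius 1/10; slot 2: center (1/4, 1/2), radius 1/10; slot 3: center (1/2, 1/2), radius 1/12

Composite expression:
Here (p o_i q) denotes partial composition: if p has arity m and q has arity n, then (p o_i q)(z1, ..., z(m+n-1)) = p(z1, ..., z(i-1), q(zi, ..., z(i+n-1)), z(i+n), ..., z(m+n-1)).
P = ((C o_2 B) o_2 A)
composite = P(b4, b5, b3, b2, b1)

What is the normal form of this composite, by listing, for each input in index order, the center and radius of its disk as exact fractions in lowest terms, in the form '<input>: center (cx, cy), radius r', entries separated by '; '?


b1: center (1/2, 1/2), radius 1/12; b2: center (1/5, 19/40), radius 1/90; b3: center (11/40, 11/20), radius 1/720; b4: center (1/4, 1/4), radius 1/10; b5: center (101/360, 5/9), radius 1/720


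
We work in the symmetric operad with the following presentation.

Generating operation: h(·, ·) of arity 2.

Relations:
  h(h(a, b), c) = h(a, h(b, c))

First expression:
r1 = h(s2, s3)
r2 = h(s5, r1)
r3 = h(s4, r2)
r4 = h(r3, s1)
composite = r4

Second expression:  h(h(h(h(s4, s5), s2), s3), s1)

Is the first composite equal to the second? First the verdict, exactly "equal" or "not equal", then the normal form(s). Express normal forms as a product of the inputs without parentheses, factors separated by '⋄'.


equal — both sides give s4 ⋄ s5 ⋄ s2 ⋄ s3 ⋄ s1

The first composite normalizes to s4 ⋄ s5 ⋄ s2 ⋄ s3 ⋄ s1
The second composite normalizes to s4 ⋄ s5 ⋄ s2 ⋄ s3 ⋄ s1
Same normal form: equal.


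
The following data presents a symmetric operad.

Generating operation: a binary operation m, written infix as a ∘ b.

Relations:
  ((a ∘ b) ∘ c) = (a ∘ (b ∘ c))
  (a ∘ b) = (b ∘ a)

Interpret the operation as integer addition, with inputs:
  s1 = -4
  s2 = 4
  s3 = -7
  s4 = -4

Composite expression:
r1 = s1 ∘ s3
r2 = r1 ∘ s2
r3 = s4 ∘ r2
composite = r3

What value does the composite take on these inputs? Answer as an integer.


-11

(s1 ∘ s3) = -11
((s1 ∘ s3) ∘ s2) = -7
(s4 ∘ ((s1 ∘ s3) ∘ s2)) = -11


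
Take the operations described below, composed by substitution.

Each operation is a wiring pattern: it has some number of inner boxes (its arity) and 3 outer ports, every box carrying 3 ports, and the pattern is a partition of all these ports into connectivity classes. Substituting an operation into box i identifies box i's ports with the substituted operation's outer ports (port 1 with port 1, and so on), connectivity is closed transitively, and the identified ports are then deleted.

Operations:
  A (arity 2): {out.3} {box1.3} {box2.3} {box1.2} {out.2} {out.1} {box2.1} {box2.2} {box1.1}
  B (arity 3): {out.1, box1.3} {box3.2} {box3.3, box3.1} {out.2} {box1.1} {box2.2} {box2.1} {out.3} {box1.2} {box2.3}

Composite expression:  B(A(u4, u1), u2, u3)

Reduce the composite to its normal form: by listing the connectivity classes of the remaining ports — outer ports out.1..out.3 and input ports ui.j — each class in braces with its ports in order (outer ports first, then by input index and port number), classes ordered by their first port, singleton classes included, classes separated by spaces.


Substituting into B glues patterns; closure does the rest.
the subtree at A composes to {out.1} {out.2} {out.3} {u1.1} {u1.2} {u1.3} {u4.1} {u4.2} {u4.3} on (u4, u1); out.j = own outer ports
the subtree at B composes to {out.1} {out.2} {out.3} {u1.1} {u1.2} {u1.3} {u2.1} {u2.2} {u2.3} {u3.1, u3.3} {u3.2} {u4.1} {u4.2} {u4.3} on (u4, u1, u2, u3); out.j = own outer ports

{out.1} {out.2} {out.3} {u1.1} {u1.2} {u1.3} {u2.1} {u2.2} {u2.3} {u3.1, u3.3} {u3.2} {u4.1} {u4.2} {u4.3}


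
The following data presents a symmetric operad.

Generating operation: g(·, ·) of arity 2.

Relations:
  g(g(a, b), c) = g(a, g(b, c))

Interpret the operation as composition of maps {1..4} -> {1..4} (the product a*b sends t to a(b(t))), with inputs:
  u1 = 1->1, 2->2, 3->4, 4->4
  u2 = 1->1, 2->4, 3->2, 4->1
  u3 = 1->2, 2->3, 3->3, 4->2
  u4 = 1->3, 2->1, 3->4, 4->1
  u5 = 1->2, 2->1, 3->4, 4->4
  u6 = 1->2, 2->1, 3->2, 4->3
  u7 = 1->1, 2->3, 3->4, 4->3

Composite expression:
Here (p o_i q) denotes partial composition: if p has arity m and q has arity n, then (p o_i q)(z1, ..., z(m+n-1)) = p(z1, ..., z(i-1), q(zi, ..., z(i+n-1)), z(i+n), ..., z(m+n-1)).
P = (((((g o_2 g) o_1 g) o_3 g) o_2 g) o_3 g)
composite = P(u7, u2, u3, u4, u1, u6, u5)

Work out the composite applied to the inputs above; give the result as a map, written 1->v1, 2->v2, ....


1->3, 2->3, 3->3, 4->3


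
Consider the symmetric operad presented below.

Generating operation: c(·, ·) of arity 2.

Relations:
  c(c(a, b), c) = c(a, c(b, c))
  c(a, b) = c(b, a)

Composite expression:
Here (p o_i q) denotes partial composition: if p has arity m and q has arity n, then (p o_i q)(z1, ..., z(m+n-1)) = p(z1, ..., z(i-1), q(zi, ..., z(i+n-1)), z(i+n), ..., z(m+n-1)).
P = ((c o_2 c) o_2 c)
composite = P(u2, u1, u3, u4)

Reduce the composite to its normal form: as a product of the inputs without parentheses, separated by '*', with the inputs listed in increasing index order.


u1 * u2 * u3 * u4

Shape and order are irrelevant to c; the u-input set decides.
c(u1, u3) reduces to u1 * u3
c(c(u1, u3), u4) reduces to u1 * u3 * u4
c(u2, c(c(u1, u3), u4)) reduces to u2 * u1 * u3 * u4
rearranged into index order: u1 * u2 * u3 * u4


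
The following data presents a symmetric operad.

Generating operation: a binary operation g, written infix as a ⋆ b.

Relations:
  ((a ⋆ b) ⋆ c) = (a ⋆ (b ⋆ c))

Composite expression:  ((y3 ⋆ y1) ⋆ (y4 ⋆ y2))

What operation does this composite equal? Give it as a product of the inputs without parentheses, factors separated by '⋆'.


y3 ⋆ y1 ⋆ y4 ⋆ y2

Associativity of g dissolves the nesting; only the y-input order survives.
(y3 ⋆ y1) linearizes to y3 ⋆ y1
(y4 ⋆ y2) linearizes to y4 ⋆ y2
((y3 ⋆ y1) ⋆ (y4 ⋆ y2)) linearizes to y3 ⋆ y1 ⋆ y4 ⋆ y2


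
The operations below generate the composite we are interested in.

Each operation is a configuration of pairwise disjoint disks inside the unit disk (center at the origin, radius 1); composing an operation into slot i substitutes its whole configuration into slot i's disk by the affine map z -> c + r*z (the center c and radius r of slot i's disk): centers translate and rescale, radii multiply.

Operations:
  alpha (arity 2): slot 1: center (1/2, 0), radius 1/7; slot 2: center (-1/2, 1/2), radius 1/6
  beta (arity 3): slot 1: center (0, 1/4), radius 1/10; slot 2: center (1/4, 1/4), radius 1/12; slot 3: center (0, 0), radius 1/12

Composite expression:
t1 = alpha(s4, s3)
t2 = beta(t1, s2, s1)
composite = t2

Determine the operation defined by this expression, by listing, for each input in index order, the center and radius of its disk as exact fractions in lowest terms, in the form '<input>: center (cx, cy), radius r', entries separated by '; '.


Each s-disk chains the slot maps above it in beta; radii multiply.
for s4, the 2-step affine chain lands on center (1/20, 1/4), radius 1/70
for s3, the 2-step affine chain lands on center (-1/20, 3/10), radius 1/60
for s2, the 1-step affine chain lands on center (1/4, 1/4), radius 1/12
for s1, the 1-step affine chain lands on center (0, 0), radius 1/12

s1: center (0, 0), radius 1/12; s2: center (1/4, 1/4), radius 1/12; s3: center (-1/20, 3/10), radius 1/60; s4: center (1/20, 1/4), radius 1/70


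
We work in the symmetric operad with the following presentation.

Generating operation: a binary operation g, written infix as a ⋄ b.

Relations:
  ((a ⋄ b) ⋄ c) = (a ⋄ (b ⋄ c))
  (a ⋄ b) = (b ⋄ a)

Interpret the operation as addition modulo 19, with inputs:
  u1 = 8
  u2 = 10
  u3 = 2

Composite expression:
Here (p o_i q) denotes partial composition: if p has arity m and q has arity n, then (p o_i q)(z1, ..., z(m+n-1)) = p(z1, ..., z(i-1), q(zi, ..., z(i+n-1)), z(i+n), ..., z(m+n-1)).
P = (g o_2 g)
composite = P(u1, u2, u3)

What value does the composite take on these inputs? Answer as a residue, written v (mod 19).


1 (mod 19)

(u2 ⋄ u3) = 12
(u1 ⋄ (u2 ⋄ u3)) = 1


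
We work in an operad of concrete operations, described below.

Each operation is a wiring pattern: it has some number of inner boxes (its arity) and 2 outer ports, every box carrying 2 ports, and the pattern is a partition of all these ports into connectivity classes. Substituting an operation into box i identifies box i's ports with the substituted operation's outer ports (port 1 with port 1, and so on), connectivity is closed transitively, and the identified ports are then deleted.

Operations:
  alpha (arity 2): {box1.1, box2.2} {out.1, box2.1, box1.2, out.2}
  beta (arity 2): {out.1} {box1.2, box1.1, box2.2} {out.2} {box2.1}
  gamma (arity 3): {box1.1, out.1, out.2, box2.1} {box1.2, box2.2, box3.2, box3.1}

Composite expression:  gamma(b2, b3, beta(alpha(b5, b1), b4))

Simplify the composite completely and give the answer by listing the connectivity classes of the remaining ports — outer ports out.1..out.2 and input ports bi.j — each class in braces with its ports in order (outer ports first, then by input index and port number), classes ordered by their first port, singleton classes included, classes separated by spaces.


{out.1, out.2, b2.1, b3.1} {b1.1, b4.2, b5.2} {b1.2, b5.1} {b2.2, b3.2} {b4.1}

Connectivity passes through glued gamma-boundaries; trace each wire chain.
through alpha, on inputs (b5, b1): {out.1, out.2, b1.1, b5.2} {b1.2, b5.1} (out.j = stage outer ports)
through beta, on inputs (b5, b1, b4): {out.1} {out.2} {b1.1, b4.2, b5.2} {b1.2, b5.1} {b4.1} (out.j = stage outer ports)
through gamma, on inputs (b2, b3, b5, b1, b4): {out.1, out.2, b2.1, b3.1} {b1.1, b4.2, b5.2} {b1.2, b5.1} {b2.2, b3.2} {b4.1} (out.j = stage outer ports)


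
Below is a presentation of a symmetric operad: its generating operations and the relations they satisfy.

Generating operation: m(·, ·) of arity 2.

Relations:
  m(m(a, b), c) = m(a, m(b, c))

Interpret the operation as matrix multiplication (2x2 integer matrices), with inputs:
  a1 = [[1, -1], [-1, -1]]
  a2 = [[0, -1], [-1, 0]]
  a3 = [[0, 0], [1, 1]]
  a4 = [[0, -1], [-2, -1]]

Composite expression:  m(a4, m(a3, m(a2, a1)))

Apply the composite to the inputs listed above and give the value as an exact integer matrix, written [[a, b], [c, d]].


m(a2, a1) = [[1, 1], [-1, 1]]
m(a3, m(a2, a1)) = [[0, 0], [0, 2]]
m(a4, m(a3, m(a2, a1))) = [[0, -2], [0, -2]]

[[0, -2], [0, -2]]


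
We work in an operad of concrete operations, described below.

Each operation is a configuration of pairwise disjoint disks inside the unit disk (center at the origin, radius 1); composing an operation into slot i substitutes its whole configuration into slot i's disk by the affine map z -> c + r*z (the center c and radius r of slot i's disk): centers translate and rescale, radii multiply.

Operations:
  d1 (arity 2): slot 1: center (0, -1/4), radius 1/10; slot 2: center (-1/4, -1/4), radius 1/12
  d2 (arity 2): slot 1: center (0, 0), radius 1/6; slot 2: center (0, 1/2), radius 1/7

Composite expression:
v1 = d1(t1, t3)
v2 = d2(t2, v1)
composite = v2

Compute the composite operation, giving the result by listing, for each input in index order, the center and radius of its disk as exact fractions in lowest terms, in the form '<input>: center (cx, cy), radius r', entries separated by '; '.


Follow each t-input down from d2: c' goes to c + r*c', radius to r*r'.
t2 passes through 1 substitution, ending at center (0, 0), radius 1/6
t1 passes through 2 substitutions, ending at center (0, 13/28), radius 1/70
t3 passes through 2 substitutions, ending at center (-1/28, 13/28), radius 1/84

t1: center (0, 13/28), radius 1/70; t2: center (0, 0), radius 1/6; t3: center (-1/28, 13/28), radius 1/84


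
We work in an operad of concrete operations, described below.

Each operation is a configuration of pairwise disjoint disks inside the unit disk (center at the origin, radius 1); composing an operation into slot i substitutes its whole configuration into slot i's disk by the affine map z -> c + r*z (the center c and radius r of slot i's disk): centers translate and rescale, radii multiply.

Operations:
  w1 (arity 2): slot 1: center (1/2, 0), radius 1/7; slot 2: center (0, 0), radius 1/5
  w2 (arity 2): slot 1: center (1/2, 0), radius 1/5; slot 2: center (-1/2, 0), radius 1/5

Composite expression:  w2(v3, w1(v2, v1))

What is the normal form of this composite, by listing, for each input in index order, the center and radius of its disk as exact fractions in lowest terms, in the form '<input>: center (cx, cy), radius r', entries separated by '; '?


v1: center (-1/2, 0), radius 1/25; v2: center (-2/5, 0), radius 1/35; v3: center (1/2, 0), radius 1/5


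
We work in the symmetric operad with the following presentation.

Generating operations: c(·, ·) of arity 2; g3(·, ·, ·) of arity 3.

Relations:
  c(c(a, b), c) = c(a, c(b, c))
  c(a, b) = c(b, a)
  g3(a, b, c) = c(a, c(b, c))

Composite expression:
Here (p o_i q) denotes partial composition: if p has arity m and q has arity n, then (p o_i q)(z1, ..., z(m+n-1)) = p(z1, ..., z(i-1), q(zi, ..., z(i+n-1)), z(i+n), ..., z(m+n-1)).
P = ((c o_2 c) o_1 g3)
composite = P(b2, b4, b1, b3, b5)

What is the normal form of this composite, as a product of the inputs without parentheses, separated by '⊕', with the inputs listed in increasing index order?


Any arrangement under c is one operation, so sort the b-inputs.
g3(b2, b4, b1) linearizes to b2 ⊕ b4 ⊕ b1
c(b3, b5) linearizes to b3 ⊕ b5
c(g3(b2, b4, b1), c(b3, b5)) linearizes to b2 ⊕ b4 ⊕ b1 ⊕ b3 ⊕ b5
the factors in increasing index order: b1 ⊕ b2 ⊕ b3 ⊕ b4 ⊕ b5

b1 ⊕ b2 ⊕ b3 ⊕ b4 ⊕ b5


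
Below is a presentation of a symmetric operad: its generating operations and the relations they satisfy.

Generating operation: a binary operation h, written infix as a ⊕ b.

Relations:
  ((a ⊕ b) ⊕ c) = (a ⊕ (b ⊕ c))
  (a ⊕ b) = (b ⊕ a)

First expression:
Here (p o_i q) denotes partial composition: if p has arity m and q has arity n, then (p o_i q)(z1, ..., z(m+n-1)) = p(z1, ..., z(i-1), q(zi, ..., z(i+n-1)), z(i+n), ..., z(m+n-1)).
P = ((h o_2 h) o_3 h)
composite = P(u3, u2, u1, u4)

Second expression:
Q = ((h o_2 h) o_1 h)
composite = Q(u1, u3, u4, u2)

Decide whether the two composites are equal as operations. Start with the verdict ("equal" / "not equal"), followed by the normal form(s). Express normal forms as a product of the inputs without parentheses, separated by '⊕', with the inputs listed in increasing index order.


equal: each reduces to u1 ⊕ u2 ⊕ u3 ⊕ u4

The first expression reduces to u1 ⊕ u2 ⊕ u3 ⊕ u4
The second expression reduces to u1 ⊕ u2 ⊕ u3 ⊕ u4
One common form — equal.


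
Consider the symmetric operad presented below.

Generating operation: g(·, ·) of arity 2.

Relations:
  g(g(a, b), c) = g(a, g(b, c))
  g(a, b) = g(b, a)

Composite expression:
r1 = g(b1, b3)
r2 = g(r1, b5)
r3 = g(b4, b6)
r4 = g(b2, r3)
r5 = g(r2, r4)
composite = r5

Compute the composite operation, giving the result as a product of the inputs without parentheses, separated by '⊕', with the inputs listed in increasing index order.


Any arrangement under g is one operation, so sort the b-inputs.
g(b1, b3) flattens to b1 ⊕ b3
g(g(b1, b3), b5) flattens to b1 ⊕ b3 ⊕ b5
g(b4, b6) flattens to b4 ⊕ b6
g(b2, g(b4, b6)) flattens to b2 ⊕ b4 ⊕ b6
g(g(g(b1, b3), b5), g(b2, g(b4, b6))) flattens to b1 ⊕ b3 ⊕ b5 ⊕ b2 ⊕ b4 ⊕ b6
rearranged into index order: b1 ⊕ b2 ⊕ b3 ⊕ b4 ⊕ b5 ⊕ b6

b1 ⊕ b2 ⊕ b3 ⊕ b4 ⊕ b5 ⊕ b6


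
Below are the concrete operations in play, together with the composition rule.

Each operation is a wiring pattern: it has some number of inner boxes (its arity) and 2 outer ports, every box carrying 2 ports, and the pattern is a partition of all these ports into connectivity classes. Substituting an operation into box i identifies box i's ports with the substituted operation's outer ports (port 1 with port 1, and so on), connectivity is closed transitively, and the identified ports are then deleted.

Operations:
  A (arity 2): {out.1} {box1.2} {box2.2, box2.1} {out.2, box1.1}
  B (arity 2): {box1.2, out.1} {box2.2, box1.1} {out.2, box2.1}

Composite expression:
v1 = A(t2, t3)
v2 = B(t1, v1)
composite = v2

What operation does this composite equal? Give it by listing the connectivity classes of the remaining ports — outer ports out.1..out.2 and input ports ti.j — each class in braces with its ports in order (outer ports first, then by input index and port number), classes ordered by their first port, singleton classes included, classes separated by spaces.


{out.1, t1.2} {out.2} {t1.1, t2.1} {t2.2} {t3.1, t3.2}


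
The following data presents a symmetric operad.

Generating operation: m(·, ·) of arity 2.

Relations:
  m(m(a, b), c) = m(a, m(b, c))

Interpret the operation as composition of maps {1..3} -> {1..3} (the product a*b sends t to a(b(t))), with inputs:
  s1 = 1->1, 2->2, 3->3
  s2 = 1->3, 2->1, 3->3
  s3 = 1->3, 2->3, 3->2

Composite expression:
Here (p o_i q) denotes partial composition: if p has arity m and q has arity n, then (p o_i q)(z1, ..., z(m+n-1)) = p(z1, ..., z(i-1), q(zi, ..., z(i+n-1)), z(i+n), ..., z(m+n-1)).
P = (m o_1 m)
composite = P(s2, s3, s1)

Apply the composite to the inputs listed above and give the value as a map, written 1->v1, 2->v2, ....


1->3, 2->3, 3->1

m(s2, s3) = 1->3, 2->3, 3->1
m(m(s2, s3), s1) = 1->3, 2->3, 3->1


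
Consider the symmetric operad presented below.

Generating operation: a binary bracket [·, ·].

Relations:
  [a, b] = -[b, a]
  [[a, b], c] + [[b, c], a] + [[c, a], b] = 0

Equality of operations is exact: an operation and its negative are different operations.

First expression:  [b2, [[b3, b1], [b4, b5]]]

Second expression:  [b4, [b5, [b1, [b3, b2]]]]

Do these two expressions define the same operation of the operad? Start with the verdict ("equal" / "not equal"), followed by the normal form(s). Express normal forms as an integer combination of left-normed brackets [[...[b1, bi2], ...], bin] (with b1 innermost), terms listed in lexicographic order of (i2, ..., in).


In normal form, the first expression is [[[[b1, b3], b4], b5], b2] - [[[[b1, b3], b5], b4], b2]
In normal form, the second expression is -[[[[b1, b2], b3], b5], b4] + [[[[b1, b3], b2], b5], b4]
Distinct normal forms: not equal.

not equal — first [[[[b1, b3], b4], b5], b2] - [[[[b1, b3], b5], b4], b2], second -[[[[b1, b2], b3], b5], b4] + [[[[b1, b3], b2], b5], b4]


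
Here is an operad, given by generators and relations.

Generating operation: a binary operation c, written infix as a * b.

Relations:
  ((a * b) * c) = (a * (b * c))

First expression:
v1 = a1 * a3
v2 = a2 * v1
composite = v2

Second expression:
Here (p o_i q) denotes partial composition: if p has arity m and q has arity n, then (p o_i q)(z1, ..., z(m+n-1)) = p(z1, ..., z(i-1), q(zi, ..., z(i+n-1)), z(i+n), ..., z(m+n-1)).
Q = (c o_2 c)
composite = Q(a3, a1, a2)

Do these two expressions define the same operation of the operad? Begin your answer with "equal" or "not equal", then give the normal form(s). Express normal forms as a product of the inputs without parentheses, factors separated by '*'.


not equal; the first gives a2 * a1 * a3 and the second a3 * a1 * a2

Normal form of the first expression: a2 * a1 * a3
Normal form of the second expression: a3 * a1 * a2
The forms do not match — not equal.


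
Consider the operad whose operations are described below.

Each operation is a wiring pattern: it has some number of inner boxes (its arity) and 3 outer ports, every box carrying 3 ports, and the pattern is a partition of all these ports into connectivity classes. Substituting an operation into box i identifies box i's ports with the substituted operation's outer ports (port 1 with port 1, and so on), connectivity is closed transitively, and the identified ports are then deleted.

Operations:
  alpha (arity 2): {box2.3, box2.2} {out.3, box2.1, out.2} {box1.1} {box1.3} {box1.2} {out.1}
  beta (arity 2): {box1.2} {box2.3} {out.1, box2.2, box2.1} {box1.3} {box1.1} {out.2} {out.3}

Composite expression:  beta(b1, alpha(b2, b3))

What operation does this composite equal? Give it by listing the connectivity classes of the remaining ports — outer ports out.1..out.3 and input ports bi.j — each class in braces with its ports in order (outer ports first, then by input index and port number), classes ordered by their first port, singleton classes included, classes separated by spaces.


{out.1, b3.1} {out.2} {out.3} {b1.1} {b1.2} {b1.3} {b2.1} {b2.2} {b2.3} {b3.2, b3.3}

Reachability decides: close wires over beta-identified ports.
alpha over (b2, b3) gives {out.1} {out.2, out.3, b3.1} {b2.1} {b2.2} {b2.3} {b3.2, b3.3}, out.j being that stage's outer ports
beta over (b1, b2, b3) gives {out.1, b3.1} {out.2} {out.3} {b1.1} {b1.2} {b1.3} {b2.1} {b2.2} {b2.3} {b3.2, b3.3}, out.j being that stage's outer ports


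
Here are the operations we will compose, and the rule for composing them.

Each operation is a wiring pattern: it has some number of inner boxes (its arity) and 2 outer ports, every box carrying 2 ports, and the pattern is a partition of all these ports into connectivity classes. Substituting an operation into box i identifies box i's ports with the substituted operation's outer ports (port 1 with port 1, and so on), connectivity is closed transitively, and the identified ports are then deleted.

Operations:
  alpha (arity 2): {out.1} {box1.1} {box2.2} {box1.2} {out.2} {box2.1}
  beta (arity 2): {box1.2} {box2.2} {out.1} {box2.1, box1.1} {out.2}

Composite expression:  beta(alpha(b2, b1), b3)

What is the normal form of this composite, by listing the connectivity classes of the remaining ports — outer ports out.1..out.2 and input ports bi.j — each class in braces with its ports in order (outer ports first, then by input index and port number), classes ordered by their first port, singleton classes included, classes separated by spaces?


Substituting into beta glues patterns; closure does the rest.
through alpha, on inputs (b2, b1): {out.1} {out.2} {b1.1} {b1.2} {b2.1} {b2.2} (out.j = stage outer ports)
through beta, on inputs (b2, b1, b3): {out.1} {out.2} {b1.1} {b1.2} {b2.1} {b2.2} {b3.1} {b3.2} (out.j = stage outer ports)

{out.1} {out.2} {b1.1} {b1.2} {b2.1} {b2.2} {b3.1} {b3.2}


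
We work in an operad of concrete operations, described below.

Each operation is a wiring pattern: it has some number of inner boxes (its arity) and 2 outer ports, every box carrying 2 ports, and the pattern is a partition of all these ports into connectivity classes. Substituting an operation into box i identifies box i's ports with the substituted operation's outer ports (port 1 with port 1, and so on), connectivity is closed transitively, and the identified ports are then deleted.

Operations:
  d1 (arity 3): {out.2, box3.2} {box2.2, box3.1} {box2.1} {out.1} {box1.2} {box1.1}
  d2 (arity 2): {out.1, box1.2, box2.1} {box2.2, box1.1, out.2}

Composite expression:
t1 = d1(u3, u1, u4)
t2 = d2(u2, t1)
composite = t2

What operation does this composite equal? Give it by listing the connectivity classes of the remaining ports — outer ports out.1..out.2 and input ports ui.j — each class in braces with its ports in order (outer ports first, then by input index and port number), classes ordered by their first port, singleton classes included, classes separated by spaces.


{out.1, u2.2} {out.2, u2.1, u4.2} {u1.1} {u1.2, u4.1} {u3.1} {u3.2}


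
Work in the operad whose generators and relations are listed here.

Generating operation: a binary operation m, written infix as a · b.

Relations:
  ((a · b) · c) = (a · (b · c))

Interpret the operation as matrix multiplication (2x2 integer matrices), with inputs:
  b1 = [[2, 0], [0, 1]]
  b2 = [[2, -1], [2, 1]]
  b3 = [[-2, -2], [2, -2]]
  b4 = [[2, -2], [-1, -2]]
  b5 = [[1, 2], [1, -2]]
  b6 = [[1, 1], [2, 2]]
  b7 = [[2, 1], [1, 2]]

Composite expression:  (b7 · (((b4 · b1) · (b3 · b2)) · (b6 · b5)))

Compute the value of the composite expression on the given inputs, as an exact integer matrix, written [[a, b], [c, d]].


[[0, 0], [96, 0]]

(b4 · b1) = [[4, -2], [-2, -2]]
(b3 · b2) = [[-8, 0], [0, -4]]
((b4 · b1) · (b3 · b2)) = [[-32, 8], [16, 8]]
(b6 · b5) = [[2, 0], [4, 0]]
(((b4 · b1) · (b3 · b2)) · (b6 · b5)) = [[-32, 0], [64, 0]]
(b7 · (((b4 · b1) · (b3 · b2)) · (b6 · b5))) = [[0, 0], [96, 0]]


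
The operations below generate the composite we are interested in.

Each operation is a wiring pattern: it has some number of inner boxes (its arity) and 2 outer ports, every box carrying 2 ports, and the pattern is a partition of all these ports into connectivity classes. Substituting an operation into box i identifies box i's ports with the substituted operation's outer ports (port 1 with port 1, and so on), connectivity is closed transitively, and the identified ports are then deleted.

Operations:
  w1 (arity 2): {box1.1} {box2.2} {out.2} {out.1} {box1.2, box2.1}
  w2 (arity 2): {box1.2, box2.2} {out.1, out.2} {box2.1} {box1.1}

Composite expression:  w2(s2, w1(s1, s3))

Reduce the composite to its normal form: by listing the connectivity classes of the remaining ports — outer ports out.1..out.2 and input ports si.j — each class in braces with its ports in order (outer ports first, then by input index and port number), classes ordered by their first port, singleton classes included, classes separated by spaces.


{out.1, out.2} {s1.1} {s1.2, s3.1} {s2.1} {s2.2} {s3.2}

Reachability decides: close wires over w2-identified ports.
composing w1 on (s1, s3), with out.j its own outer ports: {out.1} {out.2} {s1.1} {s1.2, s3.1} {s3.2}
composing w2 on (s2, s1, s3), with out.j its own outer ports: {out.1, out.2} {s1.1} {s1.2, s3.1} {s2.1} {s2.2} {s3.2}
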